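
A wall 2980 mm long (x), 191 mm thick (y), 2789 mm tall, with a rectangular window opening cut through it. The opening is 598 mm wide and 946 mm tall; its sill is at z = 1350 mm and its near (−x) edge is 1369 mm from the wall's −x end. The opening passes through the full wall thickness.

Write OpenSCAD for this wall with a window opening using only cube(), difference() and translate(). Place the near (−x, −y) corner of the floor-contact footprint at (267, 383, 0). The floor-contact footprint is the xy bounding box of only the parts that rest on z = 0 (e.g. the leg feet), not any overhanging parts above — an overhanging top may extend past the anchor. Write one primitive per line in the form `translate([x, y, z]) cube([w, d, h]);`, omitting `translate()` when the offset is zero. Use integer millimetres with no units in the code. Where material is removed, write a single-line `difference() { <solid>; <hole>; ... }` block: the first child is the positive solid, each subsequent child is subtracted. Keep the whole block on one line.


difference() { translate([267, 383, 0]) cube([2980, 191, 2789]); translate([1636, 383, 1350]) cube([598, 191, 946]); }


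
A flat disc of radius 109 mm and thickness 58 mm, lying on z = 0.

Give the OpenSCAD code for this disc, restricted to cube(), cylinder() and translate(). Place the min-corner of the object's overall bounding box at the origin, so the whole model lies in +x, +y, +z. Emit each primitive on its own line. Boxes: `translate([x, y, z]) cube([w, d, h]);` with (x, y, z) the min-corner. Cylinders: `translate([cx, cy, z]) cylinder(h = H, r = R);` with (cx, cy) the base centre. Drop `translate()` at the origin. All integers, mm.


translate([109, 109, 0]) cylinder(h = 58, r = 109);


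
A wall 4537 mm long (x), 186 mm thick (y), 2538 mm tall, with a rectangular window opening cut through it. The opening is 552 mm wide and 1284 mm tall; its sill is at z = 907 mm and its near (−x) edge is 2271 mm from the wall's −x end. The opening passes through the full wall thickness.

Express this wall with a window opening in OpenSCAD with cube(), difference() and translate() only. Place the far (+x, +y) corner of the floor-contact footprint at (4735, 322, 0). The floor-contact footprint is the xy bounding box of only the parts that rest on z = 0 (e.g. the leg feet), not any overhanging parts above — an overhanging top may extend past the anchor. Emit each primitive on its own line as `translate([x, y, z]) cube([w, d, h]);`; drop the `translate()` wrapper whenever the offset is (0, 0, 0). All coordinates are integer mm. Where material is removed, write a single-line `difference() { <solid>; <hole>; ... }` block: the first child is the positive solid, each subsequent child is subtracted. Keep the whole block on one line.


difference() { translate([198, 136, 0]) cube([4537, 186, 2538]); translate([2469, 136, 907]) cube([552, 186, 1284]); }


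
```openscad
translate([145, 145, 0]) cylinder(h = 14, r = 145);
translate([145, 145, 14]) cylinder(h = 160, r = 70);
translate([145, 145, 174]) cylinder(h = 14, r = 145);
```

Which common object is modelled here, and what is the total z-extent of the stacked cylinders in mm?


A spool. The overall height is 188 mm.

Three coaxial cylinders, large–small–large — a spool. Two 14 mm flanges and a 160 mm core give 14 + 160 + 14 = 188 mm.


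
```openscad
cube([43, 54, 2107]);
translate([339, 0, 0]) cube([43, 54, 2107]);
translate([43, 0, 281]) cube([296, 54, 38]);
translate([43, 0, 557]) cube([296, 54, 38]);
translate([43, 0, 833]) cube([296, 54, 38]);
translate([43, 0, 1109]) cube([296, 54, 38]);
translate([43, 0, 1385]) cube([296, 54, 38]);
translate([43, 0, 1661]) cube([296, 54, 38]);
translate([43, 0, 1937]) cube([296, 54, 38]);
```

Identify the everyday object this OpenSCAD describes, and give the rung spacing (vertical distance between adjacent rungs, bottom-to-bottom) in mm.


A ladder. The rung spacing is 276 mm.

Two tall 43×54 posts with 7 short bars between them — a ladder. Adjacent rungs sit at z = 281 and z = 557, so the spacing is 557 − 281 = 276 mm.


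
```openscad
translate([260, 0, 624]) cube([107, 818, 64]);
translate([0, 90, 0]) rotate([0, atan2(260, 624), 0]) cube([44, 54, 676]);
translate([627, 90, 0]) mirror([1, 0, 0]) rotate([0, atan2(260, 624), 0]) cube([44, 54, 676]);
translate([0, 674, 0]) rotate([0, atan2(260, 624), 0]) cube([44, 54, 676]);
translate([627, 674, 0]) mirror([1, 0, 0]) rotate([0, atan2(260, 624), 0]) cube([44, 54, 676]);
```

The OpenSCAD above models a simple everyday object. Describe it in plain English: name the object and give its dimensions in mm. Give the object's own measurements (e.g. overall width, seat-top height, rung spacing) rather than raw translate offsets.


A sawhorse. A 107×818×64 mm beam (x, y, z) sits on two A-frame leg pairs. Each pair is two raked legs of 44×54 mm section (54 mm along y) splaying symmetrically in x. Each leg rises 624 mm vertically over 260 mm of horizontal reach and is 676 mm long along its own axis. Every leg's outer bottom edge rests on the floor and its outer top edge meets a bottom edge of the beam — the left legs (tilting toward +x) meet the beam's −x bottom edge, the right legs (their mirror images, tilting toward −x) meet its +x bottom edge — so the leg tops tuck under the beam, the beam's underside is 624 mm above the floor, and the feet are 627 mm apart outside-to-outside with the beam centred between them. The two leg pairs are set in 90 mm from either end of the beam.


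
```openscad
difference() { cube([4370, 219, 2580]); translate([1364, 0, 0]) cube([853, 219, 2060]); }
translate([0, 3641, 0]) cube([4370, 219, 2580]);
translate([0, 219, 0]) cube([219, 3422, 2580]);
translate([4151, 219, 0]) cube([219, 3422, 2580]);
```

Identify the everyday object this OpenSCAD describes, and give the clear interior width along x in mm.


A single room. The interior width is 3932 mm.

Four walls enclosing a rectangle with a door in the front wall — a room. Outside width 4370 minus two 219 mm walls gives 3932 mm.


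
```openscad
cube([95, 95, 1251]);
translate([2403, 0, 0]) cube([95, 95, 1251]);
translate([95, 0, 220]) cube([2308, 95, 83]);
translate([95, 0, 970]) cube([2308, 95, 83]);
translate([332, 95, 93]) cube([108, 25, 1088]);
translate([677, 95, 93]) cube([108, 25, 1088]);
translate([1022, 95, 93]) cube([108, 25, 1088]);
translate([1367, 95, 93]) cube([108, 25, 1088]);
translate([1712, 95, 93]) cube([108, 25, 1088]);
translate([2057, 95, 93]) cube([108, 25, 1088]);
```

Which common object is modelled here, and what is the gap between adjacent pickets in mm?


A fence section. The picket gap is 237 mm.

Two posts, two rails, 6 pickets — a fence section. Span 2308 mm holds 6 pickets of 108 mm with 7 equal gaps: ⌊(2308 − 6·108) / 7⌋ = 237 mm.


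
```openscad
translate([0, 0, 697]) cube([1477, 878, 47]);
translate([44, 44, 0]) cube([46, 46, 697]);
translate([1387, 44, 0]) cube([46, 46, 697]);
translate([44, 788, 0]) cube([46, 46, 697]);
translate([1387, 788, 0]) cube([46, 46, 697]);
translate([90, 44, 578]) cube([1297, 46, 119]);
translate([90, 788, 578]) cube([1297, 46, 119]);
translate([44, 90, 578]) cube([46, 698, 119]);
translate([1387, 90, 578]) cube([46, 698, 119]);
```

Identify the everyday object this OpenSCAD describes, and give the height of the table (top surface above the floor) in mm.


A table. The table height is 744 mm.

A 1477×878×47 slab sits at z = 697 on four 46 mm square posts — a table. The top surface is at 697 + 47 = 744 mm.


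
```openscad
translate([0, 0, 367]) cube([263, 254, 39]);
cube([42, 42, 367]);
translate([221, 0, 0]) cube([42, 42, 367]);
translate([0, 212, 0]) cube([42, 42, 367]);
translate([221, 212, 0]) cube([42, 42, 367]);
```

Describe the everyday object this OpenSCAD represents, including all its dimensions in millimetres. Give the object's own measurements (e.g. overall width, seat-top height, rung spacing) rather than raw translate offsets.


A four-legged stool. The seat is a 263×254×39 mm slab whose top surface is at z = 406 mm; four square legs, each 42×42 mm in cross-section, run from the floor (z = 0) to the underside of the seat, each flush with a corner of the seat.


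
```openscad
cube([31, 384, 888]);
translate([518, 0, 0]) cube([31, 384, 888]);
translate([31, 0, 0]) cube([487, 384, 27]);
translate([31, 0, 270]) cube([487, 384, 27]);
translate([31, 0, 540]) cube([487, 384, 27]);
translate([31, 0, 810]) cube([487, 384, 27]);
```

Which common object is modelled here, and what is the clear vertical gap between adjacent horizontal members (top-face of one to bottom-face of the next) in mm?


A bookshelf. The clear shelf gap is 243 mm.

Two tall side panels with 4 horizontal boards between them — a bookshelf. The first two shelf undersides are at z = 0 and z = 270; with shelf thickness 27, the clear gap is 270 − 0 − 27 = 243 mm.


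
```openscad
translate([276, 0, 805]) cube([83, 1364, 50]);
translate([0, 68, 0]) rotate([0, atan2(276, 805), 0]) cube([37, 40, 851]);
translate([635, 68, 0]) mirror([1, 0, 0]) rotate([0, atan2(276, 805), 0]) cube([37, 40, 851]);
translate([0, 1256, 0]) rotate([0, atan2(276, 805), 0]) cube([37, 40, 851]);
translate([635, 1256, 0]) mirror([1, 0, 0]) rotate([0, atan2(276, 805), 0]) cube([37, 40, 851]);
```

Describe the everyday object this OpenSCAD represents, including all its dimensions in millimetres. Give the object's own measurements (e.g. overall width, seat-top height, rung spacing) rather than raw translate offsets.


A sawhorse. A 83×1364×50 mm beam (x, y, z) sits on two A-frame leg pairs. Each pair is two raked legs of 37×40 mm section (40 mm along y) splaying symmetrically in x. Each leg rises 805 mm vertically over 276 mm of horizontal reach and is 851 mm long along its own axis. Every leg's outer bottom edge rests on the floor and its outer top edge meets a bottom edge of the beam — the left legs (tilting toward +x) meet the beam's −x bottom edge, the right legs (their mirror images, tilting toward −x) meet its +x bottom edge — so the leg tops tuck under the beam, the beam's underside is 805 mm above the floor, and the feet are 635 mm apart outside-to-outside with the beam centred between them. The two leg pairs are set in 68 mm from either end of the beam.


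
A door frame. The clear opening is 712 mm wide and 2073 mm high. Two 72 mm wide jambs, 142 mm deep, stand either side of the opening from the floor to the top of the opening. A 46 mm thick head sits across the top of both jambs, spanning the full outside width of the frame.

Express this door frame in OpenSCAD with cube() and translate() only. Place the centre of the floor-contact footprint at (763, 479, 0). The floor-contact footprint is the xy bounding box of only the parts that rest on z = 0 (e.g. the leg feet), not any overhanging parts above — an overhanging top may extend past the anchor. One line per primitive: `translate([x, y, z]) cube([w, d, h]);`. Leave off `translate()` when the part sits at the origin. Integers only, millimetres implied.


translate([335, 408, 0]) cube([72, 142, 2073]);
translate([1119, 408, 0]) cube([72, 142, 2073]);
translate([335, 408, 2073]) cube([856, 142, 46]);


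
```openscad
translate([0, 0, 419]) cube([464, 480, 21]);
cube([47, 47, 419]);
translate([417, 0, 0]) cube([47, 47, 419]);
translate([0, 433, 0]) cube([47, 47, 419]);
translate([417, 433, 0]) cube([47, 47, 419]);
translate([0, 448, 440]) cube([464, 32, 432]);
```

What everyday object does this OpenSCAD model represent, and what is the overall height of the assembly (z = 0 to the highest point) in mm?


A chair. The overall height is 872 mm.

A slab on four corner posts with a tall panel at the back — a chair. The seat slab sits at z = 419 with thickness 21, and the 432 mm backrest starts at the seat top, so the overall height is 419 + 21 + 432 = 872 mm.


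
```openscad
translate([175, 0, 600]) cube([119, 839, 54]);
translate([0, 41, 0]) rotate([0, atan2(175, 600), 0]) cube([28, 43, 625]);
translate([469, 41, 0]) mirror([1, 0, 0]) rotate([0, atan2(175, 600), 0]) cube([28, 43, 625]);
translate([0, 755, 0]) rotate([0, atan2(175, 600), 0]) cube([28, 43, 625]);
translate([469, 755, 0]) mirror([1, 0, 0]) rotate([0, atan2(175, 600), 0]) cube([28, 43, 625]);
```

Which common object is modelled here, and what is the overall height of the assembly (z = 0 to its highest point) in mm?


A sawhorse. The overall height is 654 mm.

A beam across two mirrored pairs of raked legs — a sawhorse. The beam's underside is at z = 600 (matching the legs' vertical rise in atan2(175, 600)) and the beam is 54 mm tall, so its top is at 600 + 54 = 654 mm. The raked legs top out at the beam's underside, so that is the highest point.


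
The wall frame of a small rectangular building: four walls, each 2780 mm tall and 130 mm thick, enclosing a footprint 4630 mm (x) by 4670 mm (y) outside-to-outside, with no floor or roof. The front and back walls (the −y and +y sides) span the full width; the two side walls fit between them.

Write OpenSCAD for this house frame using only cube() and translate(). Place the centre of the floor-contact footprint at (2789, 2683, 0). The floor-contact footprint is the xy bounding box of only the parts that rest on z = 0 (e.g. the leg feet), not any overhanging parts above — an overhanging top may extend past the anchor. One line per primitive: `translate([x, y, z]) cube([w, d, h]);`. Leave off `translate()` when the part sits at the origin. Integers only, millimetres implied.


translate([474, 348, 0]) cube([4630, 130, 2780]);
translate([474, 4888, 0]) cube([4630, 130, 2780]);
translate([474, 478, 0]) cube([130, 4410, 2780]);
translate([4974, 478, 0]) cube([130, 4410, 2780]);


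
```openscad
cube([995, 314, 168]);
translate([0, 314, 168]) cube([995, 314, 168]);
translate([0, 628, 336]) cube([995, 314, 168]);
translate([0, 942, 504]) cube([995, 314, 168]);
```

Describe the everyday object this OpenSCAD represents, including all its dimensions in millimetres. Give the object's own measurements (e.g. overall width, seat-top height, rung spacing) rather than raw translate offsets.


A straight staircase of 4 solid steps. Each step is 995 mm wide (x), 314 mm deep (y, the going) and 168 mm tall (the rise). The first step rests on the floor; each subsequent step sits one going further in +y and one rise higher in +z, directly behind and above the previous step with no overlap.


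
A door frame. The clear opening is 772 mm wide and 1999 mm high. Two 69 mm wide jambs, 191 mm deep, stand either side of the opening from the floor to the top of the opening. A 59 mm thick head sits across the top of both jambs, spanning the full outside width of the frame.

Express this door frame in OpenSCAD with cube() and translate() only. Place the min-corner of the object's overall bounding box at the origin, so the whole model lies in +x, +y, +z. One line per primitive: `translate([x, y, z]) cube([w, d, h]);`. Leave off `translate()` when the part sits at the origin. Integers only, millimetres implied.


cube([69, 191, 1999]);
translate([841, 0, 0]) cube([69, 191, 1999]);
translate([0, 0, 1999]) cube([910, 191, 59]);


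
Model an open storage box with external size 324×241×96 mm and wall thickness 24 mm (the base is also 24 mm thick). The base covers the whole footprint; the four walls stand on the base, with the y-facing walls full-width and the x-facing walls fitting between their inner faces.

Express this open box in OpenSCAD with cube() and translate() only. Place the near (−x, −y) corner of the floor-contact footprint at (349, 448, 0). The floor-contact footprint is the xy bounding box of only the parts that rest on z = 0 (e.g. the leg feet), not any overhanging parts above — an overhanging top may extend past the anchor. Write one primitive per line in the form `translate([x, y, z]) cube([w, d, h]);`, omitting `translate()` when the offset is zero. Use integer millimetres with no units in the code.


translate([349, 448, 0]) cube([324, 241, 24]);
translate([349, 448, 24]) cube([324, 24, 72]);
translate([349, 665, 24]) cube([324, 24, 72]);
translate([349, 472, 24]) cube([24, 193, 72]);
translate([649, 472, 24]) cube([24, 193, 72]);


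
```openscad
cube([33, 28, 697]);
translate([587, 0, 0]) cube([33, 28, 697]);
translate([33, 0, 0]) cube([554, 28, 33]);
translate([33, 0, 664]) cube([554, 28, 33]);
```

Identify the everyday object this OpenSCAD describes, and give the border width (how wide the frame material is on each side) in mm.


A picture frame. The border width is 33 mm.

Four thin pieces enclosing a rectangular opening — a picture frame. The two full-height stiles are 697 mm tall; the top rail sits at z = 664 and is 33 mm tall, so the border above the opening is 697 − 664 = 33 mm, matching the stile x-width.


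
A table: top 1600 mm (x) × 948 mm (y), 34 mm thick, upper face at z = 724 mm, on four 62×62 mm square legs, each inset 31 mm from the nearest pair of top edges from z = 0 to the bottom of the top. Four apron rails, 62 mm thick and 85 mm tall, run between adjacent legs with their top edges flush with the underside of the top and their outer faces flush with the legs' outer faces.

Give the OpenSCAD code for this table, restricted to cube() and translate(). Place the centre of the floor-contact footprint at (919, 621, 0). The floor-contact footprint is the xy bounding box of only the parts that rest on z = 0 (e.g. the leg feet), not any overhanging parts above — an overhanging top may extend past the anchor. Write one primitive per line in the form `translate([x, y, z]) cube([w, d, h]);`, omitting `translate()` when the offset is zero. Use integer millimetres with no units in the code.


translate([119, 147, 690]) cube([1600, 948, 34]);
translate([150, 178, 0]) cube([62, 62, 690]);
translate([1626, 178, 0]) cube([62, 62, 690]);
translate([150, 1002, 0]) cube([62, 62, 690]);
translate([1626, 1002, 0]) cube([62, 62, 690]);
translate([212, 178, 605]) cube([1414, 62, 85]);
translate([212, 1002, 605]) cube([1414, 62, 85]);
translate([150, 240, 605]) cube([62, 762, 85]);
translate([1626, 240, 605]) cube([62, 762, 85]);


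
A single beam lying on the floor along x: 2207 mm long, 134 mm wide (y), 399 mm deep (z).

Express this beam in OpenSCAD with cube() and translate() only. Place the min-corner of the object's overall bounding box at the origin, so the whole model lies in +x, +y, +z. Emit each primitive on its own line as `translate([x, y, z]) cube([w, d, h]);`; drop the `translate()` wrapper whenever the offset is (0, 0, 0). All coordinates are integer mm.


cube([2207, 134, 399]);


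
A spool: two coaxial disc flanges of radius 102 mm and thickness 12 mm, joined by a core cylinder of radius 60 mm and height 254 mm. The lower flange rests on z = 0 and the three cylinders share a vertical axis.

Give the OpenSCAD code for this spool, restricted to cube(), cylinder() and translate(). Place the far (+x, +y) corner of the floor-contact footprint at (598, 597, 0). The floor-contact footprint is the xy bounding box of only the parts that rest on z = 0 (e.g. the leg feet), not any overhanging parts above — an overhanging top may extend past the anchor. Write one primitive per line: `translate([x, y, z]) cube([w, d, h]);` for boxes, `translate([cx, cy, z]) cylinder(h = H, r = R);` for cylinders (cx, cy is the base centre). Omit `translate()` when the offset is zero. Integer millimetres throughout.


translate([496, 495, 0]) cylinder(h = 12, r = 102);
translate([496, 495, 12]) cylinder(h = 254, r = 60);
translate([496, 495, 266]) cylinder(h = 12, r = 102);


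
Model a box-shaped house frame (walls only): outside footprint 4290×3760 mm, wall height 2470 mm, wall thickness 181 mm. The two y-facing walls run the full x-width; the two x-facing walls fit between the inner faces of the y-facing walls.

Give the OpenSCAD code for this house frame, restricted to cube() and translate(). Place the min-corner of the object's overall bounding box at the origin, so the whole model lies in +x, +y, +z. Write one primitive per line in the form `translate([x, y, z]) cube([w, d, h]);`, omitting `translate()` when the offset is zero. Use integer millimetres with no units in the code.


cube([4290, 181, 2470]);
translate([0, 3579, 0]) cube([4290, 181, 2470]);
translate([0, 181, 0]) cube([181, 3398, 2470]);
translate([4109, 181, 0]) cube([181, 3398, 2470]);


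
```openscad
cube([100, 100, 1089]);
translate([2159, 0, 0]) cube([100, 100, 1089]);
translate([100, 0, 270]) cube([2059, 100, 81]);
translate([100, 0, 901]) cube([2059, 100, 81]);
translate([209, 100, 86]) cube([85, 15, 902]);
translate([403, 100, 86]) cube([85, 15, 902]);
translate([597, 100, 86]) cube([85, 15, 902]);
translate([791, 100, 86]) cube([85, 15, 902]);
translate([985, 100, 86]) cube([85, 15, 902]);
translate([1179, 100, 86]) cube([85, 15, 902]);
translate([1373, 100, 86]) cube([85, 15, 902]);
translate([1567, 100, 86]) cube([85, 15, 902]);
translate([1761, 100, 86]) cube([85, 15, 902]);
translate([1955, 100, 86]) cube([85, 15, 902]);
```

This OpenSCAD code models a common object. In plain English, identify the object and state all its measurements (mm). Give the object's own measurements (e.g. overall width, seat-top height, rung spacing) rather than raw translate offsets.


A fence section. Two 100×100 mm posts, 1089 mm tall, stand on the floor with a clear span of 2059 mm between their inner faces. Two horizontal rails of 100×81 mm section span the gap between the posts with their undersides at z = 270 mm and z = 901 mm, flush with the posts' −y face. 10 pickets, each 85 mm wide, 15 mm thick and 902 mm tall, are fixed to the +y face of the rails with their bottoms at z = 86 mm, spaced across the span with a 109 mm gap after the −x post and between neighbouring pickets, with 119 mm left before the +x post.


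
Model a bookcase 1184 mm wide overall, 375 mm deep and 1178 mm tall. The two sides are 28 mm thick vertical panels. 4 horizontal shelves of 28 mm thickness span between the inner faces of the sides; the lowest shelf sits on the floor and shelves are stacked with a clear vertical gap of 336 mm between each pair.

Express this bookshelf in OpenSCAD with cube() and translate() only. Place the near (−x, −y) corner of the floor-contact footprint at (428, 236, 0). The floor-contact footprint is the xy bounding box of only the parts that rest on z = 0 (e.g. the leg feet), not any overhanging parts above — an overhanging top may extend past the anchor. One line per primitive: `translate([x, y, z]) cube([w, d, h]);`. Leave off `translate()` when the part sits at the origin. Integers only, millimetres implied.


translate([428, 236, 0]) cube([28, 375, 1178]);
translate([1584, 236, 0]) cube([28, 375, 1178]);
translate([456, 236, 0]) cube([1128, 375, 28]);
translate([456, 236, 364]) cube([1128, 375, 28]);
translate([456, 236, 728]) cube([1128, 375, 28]);
translate([456, 236, 1092]) cube([1128, 375, 28]);


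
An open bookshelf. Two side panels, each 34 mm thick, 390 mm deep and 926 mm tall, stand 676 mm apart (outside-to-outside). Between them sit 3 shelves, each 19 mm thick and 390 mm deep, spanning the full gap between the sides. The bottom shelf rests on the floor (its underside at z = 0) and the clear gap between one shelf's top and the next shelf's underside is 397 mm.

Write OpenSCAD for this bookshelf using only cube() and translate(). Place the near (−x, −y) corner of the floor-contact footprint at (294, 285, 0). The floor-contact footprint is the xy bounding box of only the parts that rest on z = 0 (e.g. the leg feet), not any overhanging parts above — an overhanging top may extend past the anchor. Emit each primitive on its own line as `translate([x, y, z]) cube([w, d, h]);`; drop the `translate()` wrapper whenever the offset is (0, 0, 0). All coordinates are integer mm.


translate([294, 285, 0]) cube([34, 390, 926]);
translate([936, 285, 0]) cube([34, 390, 926]);
translate([328, 285, 0]) cube([608, 390, 19]);
translate([328, 285, 416]) cube([608, 390, 19]);
translate([328, 285, 832]) cube([608, 390, 19]);


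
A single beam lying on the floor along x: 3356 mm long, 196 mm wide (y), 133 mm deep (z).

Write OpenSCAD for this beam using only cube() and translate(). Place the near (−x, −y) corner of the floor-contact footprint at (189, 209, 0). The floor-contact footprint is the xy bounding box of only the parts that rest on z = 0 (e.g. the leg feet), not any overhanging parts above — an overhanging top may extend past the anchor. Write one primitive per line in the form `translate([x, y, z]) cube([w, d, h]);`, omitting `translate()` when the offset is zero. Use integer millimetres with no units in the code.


translate([189, 209, 0]) cube([3356, 196, 133]);


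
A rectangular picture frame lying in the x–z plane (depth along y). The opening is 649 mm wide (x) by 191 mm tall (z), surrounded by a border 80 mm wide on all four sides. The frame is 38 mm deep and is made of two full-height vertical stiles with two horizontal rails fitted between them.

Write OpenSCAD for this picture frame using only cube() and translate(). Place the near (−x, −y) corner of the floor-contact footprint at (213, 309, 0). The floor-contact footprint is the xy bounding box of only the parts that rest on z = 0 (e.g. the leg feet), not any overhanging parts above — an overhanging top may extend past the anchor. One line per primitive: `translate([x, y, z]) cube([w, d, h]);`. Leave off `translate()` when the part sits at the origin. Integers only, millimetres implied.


translate([213, 309, 0]) cube([80, 38, 351]);
translate([942, 309, 0]) cube([80, 38, 351]);
translate([293, 309, 0]) cube([649, 38, 80]);
translate([293, 309, 271]) cube([649, 38, 80]);


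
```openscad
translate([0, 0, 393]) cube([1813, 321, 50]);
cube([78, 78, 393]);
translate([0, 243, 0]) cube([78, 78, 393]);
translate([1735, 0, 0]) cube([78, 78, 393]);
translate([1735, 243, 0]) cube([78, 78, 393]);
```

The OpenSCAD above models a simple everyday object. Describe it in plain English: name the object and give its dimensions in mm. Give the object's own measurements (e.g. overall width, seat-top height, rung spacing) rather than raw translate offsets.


A long wooden bench with a 1813 mm (x) × 321 mm (y) seat, 50 mm thick, its top surface 443 mm above the floor. Four 78 mm square legs at the seat corners, flush with the edges, run from z = 0 to the seat underside.


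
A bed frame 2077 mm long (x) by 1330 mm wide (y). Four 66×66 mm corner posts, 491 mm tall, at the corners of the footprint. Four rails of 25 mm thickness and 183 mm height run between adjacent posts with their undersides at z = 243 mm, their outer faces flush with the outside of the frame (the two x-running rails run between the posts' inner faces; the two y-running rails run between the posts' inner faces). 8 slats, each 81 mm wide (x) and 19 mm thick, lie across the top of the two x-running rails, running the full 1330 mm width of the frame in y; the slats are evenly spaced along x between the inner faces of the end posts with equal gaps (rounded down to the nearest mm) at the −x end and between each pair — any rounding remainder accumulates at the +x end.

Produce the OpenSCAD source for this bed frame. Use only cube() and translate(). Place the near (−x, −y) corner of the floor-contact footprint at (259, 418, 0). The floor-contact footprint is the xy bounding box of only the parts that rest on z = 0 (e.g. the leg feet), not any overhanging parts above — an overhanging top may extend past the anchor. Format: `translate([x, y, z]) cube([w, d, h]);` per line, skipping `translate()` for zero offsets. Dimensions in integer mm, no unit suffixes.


translate([259, 418, 0]) cube([66, 66, 491]);
translate([259, 1682, 0]) cube([66, 66, 491]);
translate([2270, 418, 0]) cube([66, 66, 491]);
translate([2270, 1682, 0]) cube([66, 66, 491]);
translate([325, 418, 243]) cube([1945, 25, 183]);
translate([325, 1723, 243]) cube([1945, 25, 183]);
translate([259, 484, 243]) cube([25, 1198, 183]);
translate([2311, 484, 243]) cube([25, 1198, 183]);
translate([469, 418, 426]) cube([81, 1330, 19]);
translate([694, 418, 426]) cube([81, 1330, 19]);
translate([919, 418, 426]) cube([81, 1330, 19]);
translate([1144, 418, 426]) cube([81, 1330, 19]);
translate([1369, 418, 426]) cube([81, 1330, 19]);
translate([1594, 418, 426]) cube([81, 1330, 19]);
translate([1819, 418, 426]) cube([81, 1330, 19]);
translate([2044, 418, 426]) cube([81, 1330, 19]);


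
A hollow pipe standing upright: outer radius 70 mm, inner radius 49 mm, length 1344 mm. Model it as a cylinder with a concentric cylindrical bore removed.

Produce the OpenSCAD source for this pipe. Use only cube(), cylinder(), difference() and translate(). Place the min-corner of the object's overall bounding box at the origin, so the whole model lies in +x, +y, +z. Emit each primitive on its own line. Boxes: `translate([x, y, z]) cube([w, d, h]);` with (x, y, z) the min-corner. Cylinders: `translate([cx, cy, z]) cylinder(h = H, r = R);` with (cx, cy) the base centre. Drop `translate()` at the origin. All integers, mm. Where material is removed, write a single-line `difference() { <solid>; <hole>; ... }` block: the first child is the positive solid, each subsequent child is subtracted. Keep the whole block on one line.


difference() { translate([70, 70, 0]) cylinder(h = 1344, r = 70); translate([70, 70, 0]) cylinder(h = 1344, r = 49); }


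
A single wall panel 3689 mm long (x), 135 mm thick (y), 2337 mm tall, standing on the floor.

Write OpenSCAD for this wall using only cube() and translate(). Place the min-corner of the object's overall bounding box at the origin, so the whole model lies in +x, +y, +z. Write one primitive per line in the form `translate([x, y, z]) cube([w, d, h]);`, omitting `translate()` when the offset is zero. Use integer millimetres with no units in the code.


cube([3689, 135, 2337]);


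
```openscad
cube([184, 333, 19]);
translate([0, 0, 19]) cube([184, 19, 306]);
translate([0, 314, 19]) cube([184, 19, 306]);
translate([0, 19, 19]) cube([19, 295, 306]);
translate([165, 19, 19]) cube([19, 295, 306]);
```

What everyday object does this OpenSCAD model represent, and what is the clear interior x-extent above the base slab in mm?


An open box. The internal width is 146 mm.

A 184×333 base slab with four walls standing on it — an open box. The base is 184 mm wide and the walls are 19 mm thick, so the internal width is 184 − 2 × 19 = 146 mm.


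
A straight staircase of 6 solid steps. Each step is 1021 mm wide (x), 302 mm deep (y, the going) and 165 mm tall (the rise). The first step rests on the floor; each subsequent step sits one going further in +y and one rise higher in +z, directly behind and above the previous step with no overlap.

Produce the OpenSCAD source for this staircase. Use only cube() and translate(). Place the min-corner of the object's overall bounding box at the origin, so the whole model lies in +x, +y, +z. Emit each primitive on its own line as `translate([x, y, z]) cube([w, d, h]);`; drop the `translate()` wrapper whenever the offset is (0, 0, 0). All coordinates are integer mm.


cube([1021, 302, 165]);
translate([0, 302, 165]) cube([1021, 302, 165]);
translate([0, 604, 330]) cube([1021, 302, 165]);
translate([0, 906, 495]) cube([1021, 302, 165]);
translate([0, 1208, 660]) cube([1021, 302, 165]);
translate([0, 1510, 825]) cube([1021, 302, 165]);


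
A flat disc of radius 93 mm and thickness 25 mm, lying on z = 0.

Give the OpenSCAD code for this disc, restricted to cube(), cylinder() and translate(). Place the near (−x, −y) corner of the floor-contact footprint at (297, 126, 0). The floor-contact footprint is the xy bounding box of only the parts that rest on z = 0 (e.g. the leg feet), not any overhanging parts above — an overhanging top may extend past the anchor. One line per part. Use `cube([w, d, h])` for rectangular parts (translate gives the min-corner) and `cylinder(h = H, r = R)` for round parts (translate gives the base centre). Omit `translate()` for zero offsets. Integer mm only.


translate([390, 219, 0]) cylinder(h = 25, r = 93);


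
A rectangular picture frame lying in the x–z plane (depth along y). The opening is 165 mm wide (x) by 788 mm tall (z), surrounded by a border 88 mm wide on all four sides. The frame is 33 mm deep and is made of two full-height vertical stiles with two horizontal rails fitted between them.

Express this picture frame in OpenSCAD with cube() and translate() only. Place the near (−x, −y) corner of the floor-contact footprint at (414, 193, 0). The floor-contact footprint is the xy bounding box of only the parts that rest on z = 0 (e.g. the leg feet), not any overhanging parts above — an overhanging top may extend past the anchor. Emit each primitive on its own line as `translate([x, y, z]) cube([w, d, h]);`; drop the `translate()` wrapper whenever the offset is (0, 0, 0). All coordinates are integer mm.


translate([414, 193, 0]) cube([88, 33, 964]);
translate([667, 193, 0]) cube([88, 33, 964]);
translate([502, 193, 0]) cube([165, 33, 88]);
translate([502, 193, 876]) cube([165, 33, 88]);


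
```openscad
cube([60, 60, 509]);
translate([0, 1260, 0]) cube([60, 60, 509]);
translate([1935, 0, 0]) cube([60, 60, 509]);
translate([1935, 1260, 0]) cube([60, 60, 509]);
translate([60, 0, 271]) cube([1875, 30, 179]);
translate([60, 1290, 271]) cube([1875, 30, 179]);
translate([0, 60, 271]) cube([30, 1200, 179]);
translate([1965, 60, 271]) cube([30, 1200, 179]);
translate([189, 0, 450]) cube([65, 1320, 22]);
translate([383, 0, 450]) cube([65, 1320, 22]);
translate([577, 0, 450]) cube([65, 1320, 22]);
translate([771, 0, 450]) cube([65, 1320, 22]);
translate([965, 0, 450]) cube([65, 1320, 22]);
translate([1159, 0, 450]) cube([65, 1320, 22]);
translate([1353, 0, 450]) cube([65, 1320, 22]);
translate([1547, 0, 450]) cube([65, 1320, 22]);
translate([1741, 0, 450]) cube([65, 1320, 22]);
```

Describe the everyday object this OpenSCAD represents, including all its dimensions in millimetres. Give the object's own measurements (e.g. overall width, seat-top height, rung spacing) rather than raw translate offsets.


A bed frame 1995 mm long (x) by 1320 mm wide (y). Four 60×60 mm corner posts, 509 mm tall, at the corners of the footprint. Four rails of 30 mm thickness and 179 mm height run between adjacent posts with their undersides at z = 271 mm, their outer faces flush with the outside of the frame (the two x-running rails run between the posts' inner faces; the two y-running rails run between the posts' inner faces). 9 slats, each 65 mm wide (x) and 22 mm thick, lie across the top of the two x-running rails, running the full 1320 mm width of the frame in y; along x they sit between the end posts with a 129 mm gap after the −x posts and between neighbouring slats and before the +x posts.


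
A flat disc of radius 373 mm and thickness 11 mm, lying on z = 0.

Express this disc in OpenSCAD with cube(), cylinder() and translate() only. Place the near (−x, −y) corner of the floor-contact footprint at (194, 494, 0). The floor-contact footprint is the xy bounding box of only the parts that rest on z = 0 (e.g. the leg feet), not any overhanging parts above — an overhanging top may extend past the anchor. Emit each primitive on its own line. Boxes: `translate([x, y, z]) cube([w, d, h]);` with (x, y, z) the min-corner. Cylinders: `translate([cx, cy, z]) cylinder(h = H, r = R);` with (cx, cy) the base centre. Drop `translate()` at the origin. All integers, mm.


translate([567, 867, 0]) cylinder(h = 11, r = 373);


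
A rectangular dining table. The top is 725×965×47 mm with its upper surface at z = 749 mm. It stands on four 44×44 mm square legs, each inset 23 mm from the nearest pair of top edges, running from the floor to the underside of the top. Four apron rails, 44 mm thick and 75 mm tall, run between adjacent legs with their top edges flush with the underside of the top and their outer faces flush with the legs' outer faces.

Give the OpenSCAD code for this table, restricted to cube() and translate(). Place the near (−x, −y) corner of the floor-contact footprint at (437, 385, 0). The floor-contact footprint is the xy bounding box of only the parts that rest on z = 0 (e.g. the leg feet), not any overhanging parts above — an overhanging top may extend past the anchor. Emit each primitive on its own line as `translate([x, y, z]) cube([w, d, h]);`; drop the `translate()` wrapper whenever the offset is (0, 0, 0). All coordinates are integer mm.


translate([414, 362, 702]) cube([725, 965, 47]);
translate([437, 385, 0]) cube([44, 44, 702]);
translate([1072, 385, 0]) cube([44, 44, 702]);
translate([437, 1260, 0]) cube([44, 44, 702]);
translate([1072, 1260, 0]) cube([44, 44, 702]);
translate([481, 385, 627]) cube([591, 44, 75]);
translate([481, 1260, 627]) cube([591, 44, 75]);
translate([437, 429, 627]) cube([44, 831, 75]);
translate([1072, 429, 627]) cube([44, 831, 75]);


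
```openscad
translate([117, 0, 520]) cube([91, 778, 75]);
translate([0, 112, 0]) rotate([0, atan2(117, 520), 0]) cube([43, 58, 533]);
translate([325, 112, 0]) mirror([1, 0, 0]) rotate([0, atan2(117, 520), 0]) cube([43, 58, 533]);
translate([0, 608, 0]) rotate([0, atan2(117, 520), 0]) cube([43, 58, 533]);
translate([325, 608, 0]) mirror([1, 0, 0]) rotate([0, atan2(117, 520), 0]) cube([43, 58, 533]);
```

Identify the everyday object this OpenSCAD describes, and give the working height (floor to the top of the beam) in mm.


A sawhorse. The overall height is 595 mm.

A beam across two mirrored pairs of raked legs — a sawhorse. The beam's underside is at z = 520 (matching the legs' vertical rise in atan2(117, 520)) and the beam is 75 mm tall, so its top is at 520 + 75 = 595 mm. The raked legs top out at the beam's underside, so that is the highest point.


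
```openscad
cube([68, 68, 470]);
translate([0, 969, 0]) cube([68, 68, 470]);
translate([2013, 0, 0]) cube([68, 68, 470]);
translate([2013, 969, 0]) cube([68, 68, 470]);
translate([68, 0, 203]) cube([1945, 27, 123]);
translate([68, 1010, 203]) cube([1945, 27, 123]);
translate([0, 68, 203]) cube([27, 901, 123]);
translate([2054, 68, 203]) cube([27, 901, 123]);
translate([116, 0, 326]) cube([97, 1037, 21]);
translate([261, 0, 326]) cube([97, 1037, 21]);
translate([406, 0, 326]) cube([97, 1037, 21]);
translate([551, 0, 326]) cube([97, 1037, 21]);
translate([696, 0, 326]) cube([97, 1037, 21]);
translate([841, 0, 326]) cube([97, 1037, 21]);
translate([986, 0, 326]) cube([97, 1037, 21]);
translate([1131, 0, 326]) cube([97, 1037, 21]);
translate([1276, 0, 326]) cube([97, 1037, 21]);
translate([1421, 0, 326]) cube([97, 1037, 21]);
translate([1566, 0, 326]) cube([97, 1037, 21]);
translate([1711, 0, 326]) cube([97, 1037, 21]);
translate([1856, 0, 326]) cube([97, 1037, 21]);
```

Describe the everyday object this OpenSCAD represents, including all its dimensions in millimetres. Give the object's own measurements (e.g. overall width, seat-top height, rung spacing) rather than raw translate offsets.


A bed frame 2081 mm long (x) by 1037 mm wide (y). Four 68×68 mm corner posts, 470 mm tall, at the corners of the footprint. Four rails of 27 mm thickness and 123 mm height run between adjacent posts with their undersides at z = 203 mm, their outer faces flush with the outside of the frame (the two x-running rails run between the posts' inner faces; the two y-running rails run between the posts' inner faces). 13 slats, each 97 mm wide (x) and 21 mm thick, lie across the top of the two x-running rails, running the full 1037 mm width of the frame in y; along x they sit between the end posts with a 48 mm gap after the −x posts and between neighbouring slats, leaving 60 mm before the +x posts.


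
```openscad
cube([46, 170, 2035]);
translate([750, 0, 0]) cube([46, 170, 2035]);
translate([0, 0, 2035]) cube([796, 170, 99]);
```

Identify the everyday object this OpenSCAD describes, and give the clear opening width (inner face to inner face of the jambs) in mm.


A door frame. The clear opening width is 704 mm.

Two 2035 mm tall posts with a header on top — a door frame. The left jamb is 46 mm wide at x = 0; the right jamb starts at x = 750. The clear opening is 750 − 46 = 704 mm.
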